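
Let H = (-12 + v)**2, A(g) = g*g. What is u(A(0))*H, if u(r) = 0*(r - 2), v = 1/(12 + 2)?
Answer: 0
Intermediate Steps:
A(g) = g**2
v = 1/14 ≈ 0.071429
u(r) = 0 (u(r) = 0*(-2 + r) = 0)
H = 27889/196 (H = (-12 + 1/14)**2 = (-167/14)**2 = 27889/196 ≈ 142.29)
u(A(0))*H = 0*(27889/196) = 0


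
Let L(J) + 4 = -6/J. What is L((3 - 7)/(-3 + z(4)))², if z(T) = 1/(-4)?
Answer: 5041/64 ≈ 78.766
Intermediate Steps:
z(T) = -¼
L(J) = -4 - 6/J
L((3 - 7)/(-3 + z(4)))² = (-4 - 6*(-3 - ¼)/(3 - 7))² = (-4 - 6/((-4/(-13/4))))² = (-4 - 6/((-4*(-4/13))))² = (-4 - 6/16/13)² = (-4 - 6*13/16)² = (-4 - 39/8)² = (-71/8)² = 5041/64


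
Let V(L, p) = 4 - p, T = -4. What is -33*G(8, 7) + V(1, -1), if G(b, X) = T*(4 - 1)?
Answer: 401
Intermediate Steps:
G(b, X) = -12 (G(b, X) = -4*(4 - 1) = -4*3 = -12)
-33*G(8, 7) + V(1, -1) = -33*(-12) + (4 - 1*(-1)) = 396 + (4 + 1) = 396 + 5 = 401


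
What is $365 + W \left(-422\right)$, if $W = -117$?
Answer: $49739$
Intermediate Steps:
$365 + W \left(-422\right) = 365 - -49374 = 365 + 49374 = 49739$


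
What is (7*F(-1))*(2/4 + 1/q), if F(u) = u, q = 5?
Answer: -49/10 ≈ -4.9000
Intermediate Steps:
(7*F(-1))*(2/4 + 1/q) = (7*(-1))*(2/4 + 1/5) = -7*(2*(¼) + 1*(⅕)) = -7*(½ + ⅕) = -7*7/10 = -49/10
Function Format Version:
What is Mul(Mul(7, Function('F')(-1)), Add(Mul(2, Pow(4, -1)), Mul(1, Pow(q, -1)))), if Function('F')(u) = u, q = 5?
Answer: Rational(-49, 10) ≈ -4.9000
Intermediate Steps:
Mul(Mul(7, Function('F')(-1)), Add(Mul(2, Pow(4, -1)), Mul(1, Pow(q, -1)))) = Mul(Mul(7, -1), Add(Mul(2, Pow(4, -1)), Mul(1, Pow(5, -1)))) = Mul(-7, Add(Mul(2, Rational(1, 4)), Mul(1, Rational(1, 5)))) = Mul(-7, Add(Rational(1, 2), Rational(1, 5))) = Mul(-7, Rational(7, 10)) = Rational(-49, 10)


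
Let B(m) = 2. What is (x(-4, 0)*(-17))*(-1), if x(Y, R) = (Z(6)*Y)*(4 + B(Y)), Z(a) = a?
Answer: -2448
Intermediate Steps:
x(Y, R) = 36*Y (x(Y, R) = (6*Y)*(4 + 2) = (6*Y)*6 = 36*Y)
(x(-4, 0)*(-17))*(-1) = ((36*(-4))*(-17))*(-1) = -144*(-17)*(-1) = 2448*(-1) = -2448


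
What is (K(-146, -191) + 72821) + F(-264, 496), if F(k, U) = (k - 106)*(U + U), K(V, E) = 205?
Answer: -294014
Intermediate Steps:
F(k, U) = 2*U*(-106 + k) (F(k, U) = (-106 + k)*(2*U) = 2*U*(-106 + k))
(K(-146, -191) + 72821) + F(-264, 496) = (205 + 72821) + 2*496*(-106 - 264) = 73026 + 2*496*(-370) = 73026 - 367040 = -294014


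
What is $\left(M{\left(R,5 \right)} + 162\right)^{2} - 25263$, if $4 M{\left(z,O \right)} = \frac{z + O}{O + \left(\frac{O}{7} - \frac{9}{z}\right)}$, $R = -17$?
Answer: $\frac{455746194}{552049} \approx 825.55$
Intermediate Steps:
$M{\left(z,O \right)} = \frac{O + z}{4 \left(- \frac{9}{z} + \frac{8 O}{7}\right)}$ ($M{\left(z,O \right)} = \frac{\left(z + O\right) \frac{1}{O + \left(\frac{O}{7} - \frac{9}{z}\right)}}{4} = \frac{\left(O + z\right) \frac{1}{O + \left(O \frac{1}{7} - \frac{9}{z}\right)}}{4} = \frac{\left(O + z\right) \frac{1}{O + \left(\frac{O}{7} - \frac{9}{z}\right)}}{4} = \frac{\left(O + z\right) \frac{1}{O + \left(- \frac{9}{z} + \frac{O}{7}\right)}}{4} = \frac{\left(O + z\right) \frac{1}{- \frac{9}{z} + \frac{8 O}{7}}}{4} = \frac{\frac{1}{- \frac{9}{z} + \frac{8 O}{7}} \left(O + z\right)}{4} = \frac{O + z}{4 \left(- \frac{9}{z} + \frac{8 O}{7}\right)}$)
$\left(M{\left(R,5 \right)} + 162\right)^{2} - 25263 = \left(\frac{7}{4} \left(-17\right) \frac{1}{-63 + 8 \cdot 5 \left(-17\right)} \left(5 - 17\right) + 162\right)^{2} - 25263 = \left(\frac{7}{4} \left(-17\right) \frac{1}{-63 - 680} \left(-12\right) + 162\right)^{2} - 25263 = \left(\frac{7}{4} \left(-17\right) \frac{1}{-743} \left(-12\right) + 162\right)^{2} - 25263 = \left(\frac{7}{4} \left(-17\right) \left(- \frac{1}{743}\right) \left(-12\right) + 162\right)^{2} - 25263 = \left(- \frac{357}{743} + 162\right)^{2} - 25263 = \left(\frac{120009}{743}\right)^{2} - 25263 = \frac{14402160081}{552049} - 25263 = \frac{455746194}{552049}$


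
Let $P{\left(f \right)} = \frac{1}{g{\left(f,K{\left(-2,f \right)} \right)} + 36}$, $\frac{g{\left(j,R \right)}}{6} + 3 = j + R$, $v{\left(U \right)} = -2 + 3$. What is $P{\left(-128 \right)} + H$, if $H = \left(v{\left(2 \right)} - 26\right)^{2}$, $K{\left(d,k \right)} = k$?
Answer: $\frac{948749}{1518} \approx 625.0$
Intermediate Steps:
$v{\left(U \right)} = 1$
$g{\left(j,R \right)} = -18 + 6 R + 6 j$ ($g{\left(j,R \right)} = -18 + 6 \left(j + R\right) = -18 + 6 \left(R + j\right) = -18 + \left(6 R + 6 j\right) = -18 + 6 R + 6 j$)
$H = 625$ ($H = \left(1 - 26\right)^{2} = \left(-25\right)^{2} = 625$)
$P{\left(f \right)} = \frac{1}{18 + 12 f}$ ($P{\left(f \right)} = \frac{1}{\left(-18 + 6 f + 6 f\right) + 36} = \frac{1}{\left(-18 + 12 f\right) + 36} = \frac{1}{18 + 12 f}$)
$P{\left(-128 \right)} + H = \frac{1}{6 \left(3 + 2 \left(-128\right)\right)} + 625 = \frac{1}{6 \left(3 - 256\right)} + 625 = \frac{1}{6 \left(-253\right)} + 625 = \frac{1}{6} \left(- \frac{1}{253}\right) + 625 = - \frac{1}{1518} + 625 = \frac{948749}{1518}$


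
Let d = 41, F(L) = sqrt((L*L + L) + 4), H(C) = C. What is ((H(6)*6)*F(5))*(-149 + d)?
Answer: -3888*sqrt(34) ≈ -22671.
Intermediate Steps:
F(L) = sqrt(4 + L + L**2) (F(L) = sqrt((L**2 + L) + 4) = sqrt((L + L**2) + 4) = sqrt(4 + L + L**2))
((H(6)*6)*F(5))*(-149 + d) = ((6*6)*sqrt(4 + 5 + 5**2))*(-149 + 41) = (36*sqrt(4 + 5 + 25))*(-108) = (36*sqrt(34))*(-108) = -3888*sqrt(34)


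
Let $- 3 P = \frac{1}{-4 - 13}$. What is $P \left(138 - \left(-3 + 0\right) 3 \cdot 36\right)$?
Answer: $\frac{154}{17} \approx 9.0588$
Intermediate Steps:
$P = \frac{1}{51}$ ($P = - \frac{1}{3 \left(-4 - 13\right)} = - \frac{1}{3 \left(-17\right)} = \left(- \frac{1}{3}\right) \left(- \frac{1}{17}\right) = \frac{1}{51} \approx 0.019608$)
$P \left(138 - \left(-3 + 0\right) 3 \cdot 36\right) = \frac{138 - \left(-3 + 0\right) 3 \cdot 36}{51} = \frac{138 - \left(-3\right) 3 \cdot 36}{51} = \frac{138 - \left(-9\right) 36}{51} = \frac{138 - -324}{51} = \frac{138 + 324}{51} = \frac{1}{51} \cdot 462 = \frac{154}{17}$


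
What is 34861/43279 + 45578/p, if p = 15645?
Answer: 2517970607/677099955 ≈ 3.7188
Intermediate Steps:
34861/43279 + 45578/p = 34861/43279 + 45578/15645 = 2517970607/677099955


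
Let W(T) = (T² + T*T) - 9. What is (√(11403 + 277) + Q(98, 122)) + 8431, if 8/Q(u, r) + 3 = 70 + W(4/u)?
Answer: 587085427/69633 + 4*√730 ≈ 8539.2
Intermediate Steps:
W(T) = -9 + 2*T² (W(T) = (T² + T²) - 9 = 2*T² - 9 = -9 + 2*T²)
Q(u, r) = 8/(58 + 32/u²) (Q(u, r) = 8/(-3 + (70 + (-9 + 2*(4/u)²))) = 8/(-3 + (70 + (-9 + 2*(16/u²)))) = 8/(-3 + (70 + (-9 + 32/u²))) = 8/(-3 + (61 + 32/u²)) = 8/(58 + 32/u²))
(√(11403 + 277) + Q(98, 122)) + 8431 = (√(11403 + 277) + 4*98²/(16 + 29*98²)) + 8431 = (√11680 + 4*9604/(16 + 29*9604)) + 8431 = (4*√730 + 4*9604/(16 + 278516)) + 8431 = (4*√730 + 4*9604/278532) + 8431 = (4*√730 + 4*9604*(1/278532)) + 8431 = (4*√730 + 9604/69633) + 8431 = (9604/69633 + 4*√730) + 8431 = 587085427/69633 + 4*√730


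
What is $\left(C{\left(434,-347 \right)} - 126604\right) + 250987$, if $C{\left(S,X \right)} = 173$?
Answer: $124556$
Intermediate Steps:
$\left(C{\left(434,-347 \right)} - 126604\right) + 250987 = \left(173 - 126604\right) + 250987 = -126431 + 250987 = 124556$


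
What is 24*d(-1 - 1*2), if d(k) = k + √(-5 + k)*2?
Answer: -72 + 96*I*√2 ≈ -72.0 + 135.76*I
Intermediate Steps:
d(k) = k + 2*√(-5 + k)
24*d(-1 - 1*2) = 24*((-1 - 1*2) + 2*√(-5 + (-1 - 1*2))) = 24*((-1 - 2) + 2*√(-5 + (-1 - 2))) = 24*(-3 + 2*√(-5 - 3)) = 24*(-3 + 2*√(-8)) = 24*(-3 + 2*(2*I*√2)) = 24*(-3 + 4*I*√2) = -72 + 96*I*√2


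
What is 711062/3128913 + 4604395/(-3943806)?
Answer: -3867486930221/4113275287626 ≈ -0.94024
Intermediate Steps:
711062/3128913 + 4604395/(-3943806) = 711062*(1/3128913) + 4604395*(-1/3943806) = 711062/3128913 - 4604395/3943806 = -3867486930221/4113275287626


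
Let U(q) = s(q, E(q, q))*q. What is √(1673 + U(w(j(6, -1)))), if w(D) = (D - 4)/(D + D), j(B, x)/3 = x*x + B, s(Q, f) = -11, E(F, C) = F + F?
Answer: √2943318/42 ≈ 40.848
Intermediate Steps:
E(F, C) = 2*F
j(B, x) = 3*B + 3*x² (j(B, x) = 3*(x*x + B) = 3*(x² + B) = 3*(B + x²) = 3*B + 3*x²)
w(D) = (-4 + D)/(2*D) (w(D) = (-4 + D)/((2*D)) = (-4 + D)*(1/(2*D)) = (-4 + D)/(2*D))
U(q) = -11*q
√(1673 + U(w(j(6, -1)))) = √(1673 - 11*(-4 + (3*6 + 3*(-1)²))/(2*(3*6 + 3*(-1)²))) = √(1673 - 11*(-4 + (18 + 3*1))/(2*(18 + 3*1))) = √(1673 - 11*(-4 + (18 + 3))/(2*(18 + 3))) = √(1673 - 11*(-4 + 21)/(2*21)) = √(1673 - 11*17/(2*21)) = √(1673 - 11*17/42) = √(1673 - 187/42) = √(70079/42) = √2943318/42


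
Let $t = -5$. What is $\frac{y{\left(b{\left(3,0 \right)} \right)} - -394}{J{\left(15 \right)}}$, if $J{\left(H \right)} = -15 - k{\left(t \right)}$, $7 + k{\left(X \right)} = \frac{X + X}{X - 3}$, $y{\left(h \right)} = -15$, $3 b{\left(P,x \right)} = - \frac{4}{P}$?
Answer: $- \frac{1516}{37} \approx -40.973$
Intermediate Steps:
$b{\left(P,x \right)} = - \frac{4}{3 P}$ ($b{\left(P,x \right)} = \frac{\left(-4\right) \frac{1}{P}}{3} = - \frac{4}{3 P}$)
$k{\left(X \right)} = -7 + \frac{2 X}{-3 + X}$ ($k{\left(X \right)} = -7 + \frac{X + X}{X - 3} = -7 + \frac{2 X}{-3 + X}$)
$J{\left(H \right)} = - \frac{37}{4}$ ($J{\left(H \right)} = -15 - \frac{21 - -25}{-3 - 5} = -15 - \frac{21 + 25}{-8} = -15 - \left(- \frac{1}{8}\right) 46 = -15 - - \frac{23}{4} = -15 + \frac{23}{4} = - \frac{37}{4}$)
$\frac{y{\left(b{\left(3,0 \right)} \right)} - -394}{J{\left(15 \right)}} = \frac{-15 - -394}{- \frac{37}{4}} = \left(-15 + 394\right) \left(- \frac{4}{37}\right) = 379 \left(- \frac{4}{37}\right) = - \frac{1516}{37}$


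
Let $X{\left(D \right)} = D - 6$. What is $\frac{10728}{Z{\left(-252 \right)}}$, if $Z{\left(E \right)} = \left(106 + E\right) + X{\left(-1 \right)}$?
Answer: $- \frac{1192}{17} \approx -70.118$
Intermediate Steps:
$X{\left(D \right)} = -6 + D$ ($X{\left(D \right)} = D - 6 = -6 + D$)
$Z{\left(E \right)} = 99 + E$ ($Z{\left(E \right)} = \left(106 + E\right) - 7 = 99 + E$)
$\frac{10728}{Z{\left(-252 \right)}} = \frac{10728}{99 - 252} = \frac{10728}{-153} = 10728 \left(- \frac{1}{153}\right) = - \frac{1192}{17}$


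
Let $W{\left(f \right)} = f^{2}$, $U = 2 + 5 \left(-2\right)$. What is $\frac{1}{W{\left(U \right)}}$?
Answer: $\frac{1}{64} \approx 0.015625$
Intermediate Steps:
$U = -8$ ($U = 2 - 10 = -8$)
$\frac{1}{W{\left(U \right)}} = \frac{1}{\left(-8\right)^{2}} = \frac{1}{64}$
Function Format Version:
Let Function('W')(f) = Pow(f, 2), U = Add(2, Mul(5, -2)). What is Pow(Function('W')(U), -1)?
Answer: Rational(1, 64) ≈ 0.015625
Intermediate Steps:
U = -8 (U = Add(2, -10) = -8)
Pow(Function('W')(U), -1) = Pow(Pow(-8, 2), -1) = Pow(64, -1) = Rational(1, 64)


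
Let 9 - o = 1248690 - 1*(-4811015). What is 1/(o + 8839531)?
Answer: 1/2779835 ≈ 3.5973e-7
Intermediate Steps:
o = -6059696 (o = 9 - (1248690 - 1*(-4811015)) = 9 - (1248690 + 4811015) = 9 - 1*6059705 = 9 - 6059705 = -6059696)
1/(o + 8839531) = 1/(-6059696 + 8839531) = 1/2779835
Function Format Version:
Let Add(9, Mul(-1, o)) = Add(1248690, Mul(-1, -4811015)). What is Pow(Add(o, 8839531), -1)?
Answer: Rational(1, 2779835) ≈ 3.5973e-7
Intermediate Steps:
o = -6059696 (o = Add(9, Mul(-1, Add(1248690, Mul(-1, -4811015)))) = Add(9, Mul(-1, Add(1248690, 4811015))) = Add(9, Mul(-1, 6059705)) = Add(9, -6059705) = -6059696)
Pow(Add(o, 8839531), -1) = Pow(Add(-6059696, 8839531), -1) = Pow(2779835, -1) = Rational(1, 2779835)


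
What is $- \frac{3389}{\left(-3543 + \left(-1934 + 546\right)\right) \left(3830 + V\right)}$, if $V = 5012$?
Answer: $\frac{3389}{43599902} \approx 7.773 \cdot 10^{-5}$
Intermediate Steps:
$- \frac{3389}{\left(-3543 + \left(-1934 + 546\right)\right) \left(3830 + V\right)} = - \frac{3389}{\left(-3543 + \left(-1934 + 546\right)\right) \left(3830 + 5012\right)} = - \frac{3389}{\left(-3543 - 1388\right) 8842} = - \frac{3389}{\left(-4931\right) 8842} = - \frac{3389}{-43599902} = \left(-3389\right) \left(- \frac{1}{43599902}\right) = \frac{3389}{43599902}$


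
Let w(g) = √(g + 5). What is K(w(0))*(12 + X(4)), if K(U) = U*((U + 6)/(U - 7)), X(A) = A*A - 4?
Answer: -390/11 - 282*√5/11 ≈ -92.779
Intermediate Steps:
w(g) = √(5 + g)
X(A) = -4 + A² (X(A) = A² - 4 = -4 + A²)
K(U) = U*(6 + U)/(-7 + U) (K(U) = U*((6 + U)/(-7 + U)) = U*(6 + U)/(-7 + U))
K(w(0))*(12 + X(4)) = (√(5 + 0)*(6 + √(5 + 0))/(-7 + √(5 + 0)))*(12 + (-4 + 4²)) = (√5*(6 + √5)/(-7 + √5))*(12 + (-4 + 16)) = (√5*(6 + √5)/(-7 + √5))*(12 + 12) = (√5*(6 + √5)/(-7 + √5))*24 = 24*√5*(6 + √5)/(-7 + √5)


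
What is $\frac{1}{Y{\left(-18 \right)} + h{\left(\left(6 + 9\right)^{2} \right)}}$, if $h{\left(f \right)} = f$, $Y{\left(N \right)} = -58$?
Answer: $\frac{1}{167} \approx 0.005988$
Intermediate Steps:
$\frac{1}{Y{\left(-18 \right)} + h{\left(\left(6 + 9\right)^{2} \right)}} = \frac{1}{-58 + \left(6 + 9\right)^{2}} = \frac{1}{-58 + 15^{2}} = \frac{1}{-58 + 225} = \frac{1}{167}$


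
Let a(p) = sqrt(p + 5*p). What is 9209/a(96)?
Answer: 9209/24 ≈ 383.71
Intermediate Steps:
a(p) = sqrt(6)*sqrt(p) (a(p) = sqrt(6*p) = sqrt(6)*sqrt(p))
9209/a(96) = 9209/((sqrt(6)*sqrt(96))) = 9209/((sqrt(6)*(4*sqrt(6)))) = 9209/24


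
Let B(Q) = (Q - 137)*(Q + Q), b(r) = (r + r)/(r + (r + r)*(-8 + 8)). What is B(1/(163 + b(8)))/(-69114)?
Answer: 22604/940814325 ≈ 2.4026e-5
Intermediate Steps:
b(r) = 2 (b(r) = (2*r)/(r + (2*r)*0) = (2*r)/(r + 0) = (2*r)/r = 2)
B(Q) = 2*Q*(-137 + Q) (B(Q) = (-137 + Q)*(2*Q) = 2*Q*(-137 + Q))
B(1/(163 + b(8)))/(-69114) = (2*(-137 + 1/(163 + 2))/(163 + 2))/(-69114) = (2*(-137 + 1/165)/165)*(-1/69114) = (2*(1/165)*(-137 + 1/165))*(-1/69114) = (2*(1/165)*(-22604/165))*(-1/69114) = -45208/27225*(-1/69114) = 22604/940814325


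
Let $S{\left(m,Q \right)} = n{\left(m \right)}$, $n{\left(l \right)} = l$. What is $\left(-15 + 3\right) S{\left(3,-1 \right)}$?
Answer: $-36$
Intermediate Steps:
$S{\left(m,Q \right)} = m$
$\left(-15 + 3\right) S{\left(3,-1 \right)} = \left(-15 + 3\right) 3 = \left(-12\right) 3 = -36$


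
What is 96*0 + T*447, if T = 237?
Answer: 105939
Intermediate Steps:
96*0 + T*447 = 96*0 + 237*447 = 0 + 105939 = 105939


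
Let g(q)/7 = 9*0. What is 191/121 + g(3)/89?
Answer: 191/121 ≈ 1.5785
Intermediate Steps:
g(q) = 0 (g(q) = 7*(9*0) = 7*0 = 0)
191/121 + g(3)/89 = 191/121 + 0/89 = 191*(1/121) + 0*(1/89) = 191/121 + 0 = 191/121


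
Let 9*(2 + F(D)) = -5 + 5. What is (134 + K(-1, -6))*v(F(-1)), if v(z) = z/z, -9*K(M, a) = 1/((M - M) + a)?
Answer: 7237/54 ≈ 134.02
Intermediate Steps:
F(D) = -2 (F(D) = -2 + (-5 + 5)/9 = -2 + (1/9)*0 = -2 + 0 = -2)
K(M, a) = -1/(9*a) (K(M, a) = -1/(9*((M - M) + a)) = -1/(9*(0 + a)) = -1/(9*a))
v(z) = 1
(134 + K(-1, -6))*v(F(-1)) = (134 - 1/9/(-6))*1 = (134 - 1/9*(-1/6))*1 = (134 + 1/54)*1 = (7237/54)*1 = 7237/54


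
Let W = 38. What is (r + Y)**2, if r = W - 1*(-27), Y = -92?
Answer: 729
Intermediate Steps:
r = 65 (r = 38 - 1*(-27) = 38 + 27 = 65)
(r + Y)**2 = (65 - 92)**2 = (-27)**2 = 729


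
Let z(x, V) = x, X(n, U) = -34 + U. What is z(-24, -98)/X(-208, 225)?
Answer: -24/191 ≈ -0.12565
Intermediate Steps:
z(-24, -98)/X(-208, 225) = -24/(-34 + 225) = -24/191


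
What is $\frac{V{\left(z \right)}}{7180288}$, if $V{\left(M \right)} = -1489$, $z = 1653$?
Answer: $- \frac{1489}{7180288} \approx -0.00020737$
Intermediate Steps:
$\frac{V{\left(z \right)}}{7180288} = - \frac{1489}{7180288}$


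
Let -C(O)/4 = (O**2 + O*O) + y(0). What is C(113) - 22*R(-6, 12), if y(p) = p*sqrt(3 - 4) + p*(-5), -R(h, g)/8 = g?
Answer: -100040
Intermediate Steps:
R(h, g) = -8*g
y(p) = -5*p + I*p (y(p) = p*sqrt(-1) - 5*p = p*I - 5*p = I*p - 5*p = -5*p + I*p)
C(O) = -8*O**2 (C(O) = -4*((O**2 + O*O) + 0*(-5 + I)) = -4*((O**2 + O**2) + 0) = -4*(2*O**2 + 0) = -8*O**2)
C(113) - 22*R(-6, 12) = -8*113**2 - (-176)*12 = -8*12769 - 22*(-96) = -102152 + 2112 = -100040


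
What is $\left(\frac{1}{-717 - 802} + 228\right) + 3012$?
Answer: $\frac{4921559}{1519} \approx 3240.0$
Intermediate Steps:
$\left(\frac{1}{-717 - 802} + 228\right) + 3012 = \left(\frac{1}{-1519} + 228\right) + 3012 = \left(- \frac{1}{1519} + 228\right) + 3012 = \frac{346331}{1519} + 3012 = \frac{4921559}{1519}$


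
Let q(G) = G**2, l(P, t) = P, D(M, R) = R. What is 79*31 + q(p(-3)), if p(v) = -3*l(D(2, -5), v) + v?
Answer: 2593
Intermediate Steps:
p(v) = 15 + v (p(v) = -3*(-5) + v = 15 + v)
79*31 + q(p(-3)) = 79*31 + (15 - 3)**2 = 2449 + 12**2 = 2449 + 144 = 2593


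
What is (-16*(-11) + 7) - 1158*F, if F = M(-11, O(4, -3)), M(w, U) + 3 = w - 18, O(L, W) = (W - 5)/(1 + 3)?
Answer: 37239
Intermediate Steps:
O(L, W) = -5/4 + W/4 (O(L, W) = (-5 + W)/4 = (-5 + W)*(¼) = -5/4 + W/4)
M(w, U) = -21 + w (M(w, U) = -3 + (w - 18) = -3 + (-18 + w) = -21 + w)
F = -32 (F = -21 - 11 = -32)
(-16*(-11) + 7) - 1158*F = (-16*(-11) + 7) - 1158*(-32) = (176 + 7) + 37056 = 183 + 37056 = 37239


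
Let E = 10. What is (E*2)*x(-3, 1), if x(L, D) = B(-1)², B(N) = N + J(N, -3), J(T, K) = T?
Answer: 80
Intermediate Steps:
B(N) = 2*N (B(N) = N + N = 2*N)
x(L, D) = 4 (x(L, D) = (2*(-1))² = (-2)² = 4)
(E*2)*x(-3, 1) = (10*2)*4 = 20*4 = 80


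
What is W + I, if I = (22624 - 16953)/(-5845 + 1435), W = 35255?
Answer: 155468879/4410 ≈ 35254.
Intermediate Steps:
I = -5671/4410 (I = 5671/(-4410) = 5671*(-1/4410) = -5671/4410 ≈ -1.2859)
W + I = 35255 - 5671/4410 = 155468879/4410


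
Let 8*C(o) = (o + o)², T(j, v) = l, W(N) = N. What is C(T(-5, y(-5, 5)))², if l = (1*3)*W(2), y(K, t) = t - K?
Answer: 324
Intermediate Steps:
l = 6 (l = (1*3)*2 = 3*2 = 6)
T(j, v) = 6
C(o) = o²/2 (C(o) = (o + o)²/8 = (2*o)²/8 = (4*o²)/8 = o²/2)
C(T(-5, y(-5, 5)))² = ((½)*6²)² = ((½)*36)² = 18² = 324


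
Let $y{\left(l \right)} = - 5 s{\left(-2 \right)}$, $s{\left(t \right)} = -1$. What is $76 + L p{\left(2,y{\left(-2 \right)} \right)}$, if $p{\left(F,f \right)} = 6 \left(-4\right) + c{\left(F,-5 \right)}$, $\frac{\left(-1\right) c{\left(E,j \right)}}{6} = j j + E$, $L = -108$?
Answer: $20164$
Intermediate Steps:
$y{\left(l \right)} = 5$ ($y{\left(l \right)} = \left(-5\right) \left(-1\right) = 5$)
$c{\left(E,j \right)} = - 6 E - 6 j^{2}$ ($c{\left(E,j \right)} = - 6 \left(j j + E\right) = - 6 \left(j^{2} + E\right) = - 6 \left(E + j^{2}\right) = - 6 E - 6 j^{2}$)
$p{\left(F,f \right)} = -174 - 6 F$ ($p{\left(F,f \right)} = 6 \left(-4\right) - \left(150 + 6 F\right) = -24 - \left(150 + 6 F\right) = -174 - 6 F$)
$76 + L p{\left(2,y{\left(-2 \right)} \right)} = 76 - 108 \left(-174 - 12\right) = 76 - -20088 = 76 + 20088 = 20164$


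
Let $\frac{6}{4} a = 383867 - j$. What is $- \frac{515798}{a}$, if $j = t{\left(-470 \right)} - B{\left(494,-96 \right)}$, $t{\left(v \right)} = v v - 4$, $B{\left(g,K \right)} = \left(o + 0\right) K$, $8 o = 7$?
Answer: $- \frac{773697}{162887} \approx -4.7499$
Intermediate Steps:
$o = \frac{7}{8}$ ($o = \frac{1}{8} \cdot 7 = \frac{7}{8} \approx 0.875$)
$B{\left(g,K \right)} = \frac{7 K}{8}$ ($B{\left(g,K \right)} = \left(\frac{7}{8} + 0\right) K = \frac{7 K}{8}$)
$t{\left(v \right)} = -4 + v^{2}$ ($t{\left(v \right)} = v^{2} - 4 = -4 + v^{2}$)
$j = 220980$ ($j = \left(-4 + \left(-470\right)^{2}\right) - \frac{7}{8} \left(-96\right) = \left(-4 + 220900\right) - -84 = 220896 + 84 = 220980$)
$a = \frac{325774}{3}$ ($a = \frac{2 \left(383867 - 220980\right)}{3} = \frac{2}{3} \cdot 162887 = \frac{325774}{3} \approx 1.0859 \cdot 10^{5}$)
$- \frac{515798}{a} = - \frac{515798}{\frac{325774}{3}} = \left(-515798\right) \frac{3}{325774} = - \frac{773697}{162887}$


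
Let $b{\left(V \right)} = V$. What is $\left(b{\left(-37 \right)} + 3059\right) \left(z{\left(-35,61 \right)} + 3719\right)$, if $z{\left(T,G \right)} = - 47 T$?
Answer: $16210008$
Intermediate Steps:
$\left(b{\left(-37 \right)} + 3059\right) \left(z{\left(-35,61 \right)} + 3719\right) = \left(-37 + 3059\right) \left(\left(-47\right) \left(-35\right) + 3719\right) = 3022 \left(1645 + 3719\right) = 3022 \cdot 5364 = 16210008$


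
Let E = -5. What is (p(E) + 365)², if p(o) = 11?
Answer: 141376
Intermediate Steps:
(p(E) + 365)² = (11 + 365)² = 376² = 141376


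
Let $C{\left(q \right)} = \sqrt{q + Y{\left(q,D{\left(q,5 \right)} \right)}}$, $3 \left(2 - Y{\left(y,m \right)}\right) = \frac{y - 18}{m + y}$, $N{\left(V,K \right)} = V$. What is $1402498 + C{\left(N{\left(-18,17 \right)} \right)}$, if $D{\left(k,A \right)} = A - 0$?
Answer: $1402498 + \frac{2 i \sqrt{715}}{13} \approx 1.4025 \cdot 10^{6} + 4.1138 i$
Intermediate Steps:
$D{\left(k,A \right)} = A$ ($D{\left(k,A \right)} = A + 0 = A$)
$Y{\left(y,m \right)} = 2 - \frac{-18 + y}{3 \left(m + y\right)}$ ($Y{\left(y,m \right)} = 2 - \frac{\left(y - 18\right) \frac{1}{m + y}}{3} = 2 - \frac{\left(-18 + y\right) \frac{1}{m + y}}{3} = 2 - \frac{\frac{1}{m + y} \left(-18 + y\right)}{3} = 2 - \frac{-18 + y}{3 \left(m + y\right)}$)
$C{\left(q \right)} = \sqrt{q + \frac{16 + \frac{5 q}{3}}{5 + q}}$ ($C{\left(q \right)} = \sqrt{q + \frac{6 + 2 \cdot 5 + \frac{5 q}{3}}{5 + q}} = \sqrt{q + \frac{6 + 10 + \frac{5 q}{3}}{5 + q}} = \sqrt{q + \frac{16 + \frac{5 q}{3}}{5 + q}}$)
$1402498 + C{\left(N{\left(-18,17 \right)} \right)} = 1402498 + \frac{\sqrt{3} \sqrt{\frac{48 + 3 \left(-18\right)^{2} + 20 \left(-18\right)}{5 - 18}}}{3} = 1402498 + \frac{\sqrt{3} \sqrt{\frac{48 + 3 \cdot 324 - 360}{-13}}}{3} = 1402498 + \frac{\sqrt{3} \sqrt{- \frac{48 + 972 - 360}{13}}}{3} = 1402498 + \frac{\sqrt{3} \sqrt{\left(- \frac{1}{13}\right) 660}}{3} = 1402498 + \frac{\sqrt{3} \sqrt{- \frac{660}{13}}}{3} = 1402498 + \frac{\sqrt{3} \frac{2 i \sqrt{2145}}{13}}{3} = 1402498 + \frac{2 i \sqrt{715}}{13}$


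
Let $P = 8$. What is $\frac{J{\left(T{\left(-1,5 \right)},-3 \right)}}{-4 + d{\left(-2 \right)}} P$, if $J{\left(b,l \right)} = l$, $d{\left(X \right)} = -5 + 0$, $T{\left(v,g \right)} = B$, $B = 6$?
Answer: $\frac{8}{3} \approx 2.6667$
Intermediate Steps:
$T{\left(v,g \right)} = 6$
$d{\left(X \right)} = -5$
$\frac{J{\left(T{\left(-1,5 \right)},-3 \right)}}{-4 + d{\left(-2 \right)}} P = - \frac{3}{-4 - 5} \cdot 8 = - \frac{3}{-9} \cdot 8 = \left(-3\right) \left(- \frac{1}{9}\right) 8 = \frac{1}{3} \cdot 8 = \frac{8}{3}$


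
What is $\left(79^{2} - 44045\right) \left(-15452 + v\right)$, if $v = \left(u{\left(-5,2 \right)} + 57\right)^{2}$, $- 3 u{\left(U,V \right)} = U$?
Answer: $\frac{4086309968}{9} \approx 4.5403 \cdot 10^{8}$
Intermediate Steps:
$u{\left(U,V \right)} = - \frac{U}{3}$
$v = \frac{30976}{9}$ ($v = \left(\left(- \frac{1}{3}\right) \left(-5\right) + 57\right)^{2} = \left(\frac{5}{3} + 57\right)^{2} = \left(\frac{176}{3}\right)^{2} = \frac{30976}{9} \approx 3441.8$)
$\left(79^{2} - 44045\right) \left(-15452 + v\right) = \left(79^{2} - 44045\right) \left(-15452 + \frac{30976}{9}\right) = \left(6241 - 44045\right) \left(- \frac{108092}{9}\right) = \left(-37804\right) \left(- \frac{108092}{9}\right) = \frac{4086309968}{9}$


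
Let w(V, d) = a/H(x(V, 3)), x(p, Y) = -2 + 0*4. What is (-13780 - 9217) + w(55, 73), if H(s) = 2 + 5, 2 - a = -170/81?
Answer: -13038967/567 ≈ -22996.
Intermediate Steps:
x(p, Y) = -2 (x(p, Y) = -2 + 0 = -2)
a = 332/81 (a = 2 - (-170)/81 = 2 - 1*(-170/81) = 2 + 170/81 = 332/81 ≈ 4.0988)
H(s) = 7
w(V, d) = 332/567 (w(V, d) = (332/81)/7 = (332/81)*(1/7) = 332/567)
(-13780 - 9217) + w(55, 73) = (-13780 - 9217) + 332/567 = -22997 + 332/567 = -13038967/567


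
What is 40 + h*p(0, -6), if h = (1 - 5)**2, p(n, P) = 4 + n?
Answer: 104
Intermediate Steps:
h = 16 (h = (-4)**2 = 16)
40 + h*p(0, -6) = 40 + 16*(4 + 0) = 40 + 16*4 = 40 + 64 = 104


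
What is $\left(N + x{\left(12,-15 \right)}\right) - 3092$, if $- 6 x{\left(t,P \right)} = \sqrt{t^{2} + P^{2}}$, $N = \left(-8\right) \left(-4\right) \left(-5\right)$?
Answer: $-3252 - \frac{\sqrt{41}}{2} \approx -3255.2$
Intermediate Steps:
$N = -160$ ($N = 32 \left(-5\right) = -160$)
$x{\left(t,P \right)} = - \frac{\sqrt{P^{2} + t^{2}}}{6}$ ($x{\left(t,P \right)} = - \frac{\sqrt{t^{2} + P^{2}}}{6} = - \frac{\sqrt{P^{2} + t^{2}}}{6}$)
$\left(N + x{\left(12,-15 \right)}\right) - 3092 = \left(-160 - \frac{\sqrt{\left(-15\right)^{2} + 12^{2}}}{6}\right) - 3092 = \left(-160 - \frac{\sqrt{225 + 144}}{6}\right) - 3092 = \left(-160 - \frac{\sqrt{369}}{6}\right) - 3092 = \left(-160 - \frac{3 \sqrt{41}}{6}\right) - 3092 = \left(-160 - \frac{\sqrt{41}}{2}\right) - 3092 = -3252 - \frac{\sqrt{41}}{2}$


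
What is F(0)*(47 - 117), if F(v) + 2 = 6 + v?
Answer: -280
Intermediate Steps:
F(v) = 4 + v (F(v) = -2 + (6 + v) = 4 + v)
F(0)*(47 - 117) = (4 + 0)*(47 - 117) = 4*(-70) = -280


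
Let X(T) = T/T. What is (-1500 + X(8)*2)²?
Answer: 2244004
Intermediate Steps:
X(T) = 1
(-1500 + X(8)*2)² = (-1500 + 1*2)² = (-1500 + 2)² = (-1498)² = 2244004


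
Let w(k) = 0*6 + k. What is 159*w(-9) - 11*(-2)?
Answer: -1409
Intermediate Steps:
w(k) = k (w(k) = 0 + k = k)
159*w(-9) - 11*(-2) = 159*(-9) - 11*(-2) = -1431 + 22 = -1409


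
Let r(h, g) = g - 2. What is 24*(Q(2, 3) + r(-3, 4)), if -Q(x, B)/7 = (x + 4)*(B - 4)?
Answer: 1056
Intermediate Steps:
r(h, g) = -2 + g
Q(x, B) = -7*(-4 + B)*(4 + x) (Q(x, B) = -7*(x + 4)*(B - 4) = -7*(4 + x)*(-4 + B) = -7*(-4 + B)*(4 + x))
24*(Q(2, 3) + r(-3, 4)) = 24*((112 - 28*3 + 28*2 - 7*3*2) + (-2 + 4)) = 24*((112 - 84 + 56 - 42) + 2) = 24*(42 + 2) = 24*44 = 1056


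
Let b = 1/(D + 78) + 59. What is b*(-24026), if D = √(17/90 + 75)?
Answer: -766761126982/540793 + 72078*√67670/540793 ≈ -1.4178e+6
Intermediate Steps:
D = √67670/30 (D = √(17*(1/90) + 75) = √(17/90 + 75) = √(6767/90) = √67670/30 ≈ 8.6712)
b = 59 + 1/(78 + √67670/30) (b = 1/(√67670/30 + 78) + 59 = 1/(78 + √67670/30) + 59 = 59 + 1/(78 + √67670/30) ≈ 59.012)
b*(-24026) = (31913807/540793 - 3*√67670/540793)*(-24026) = -766761126982/540793 + 72078*√67670/540793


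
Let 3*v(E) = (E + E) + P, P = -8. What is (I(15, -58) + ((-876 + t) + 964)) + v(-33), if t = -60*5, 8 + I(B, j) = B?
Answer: -689/3 ≈ -229.67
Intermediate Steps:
I(B, j) = -8 + B
v(E) = -8/3 + 2*E/3 (v(E) = ((E + E) - 8)/3 = (2*E - 8)/3 = (-8 + 2*E)/3 = -8/3 + 2*E/3)
t = -300
(I(15, -58) + ((-876 + t) + 964)) + v(-33) = ((-8 + 15) + ((-876 - 300) + 964)) + (-8/3 + (⅔)*(-33)) = (7 + (-1176 + 964)) + (-8/3 - 22) = (7 - 212) - 74/3 = -205 - 74/3 = -689/3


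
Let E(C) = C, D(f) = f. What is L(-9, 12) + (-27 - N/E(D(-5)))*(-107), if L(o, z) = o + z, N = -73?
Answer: 22271/5 ≈ 4454.2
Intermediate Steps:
L(-9, 12) + (-27 - N/E(D(-5)))*(-107) = (-9 + 12) + (-27 - (-73)/(-5))*(-107) = 3 + (-27 - (-73)*(-1)/5)*(-107) = 3 + (-27 - 1*73/5)*(-107) = 3 + (-27 - 73/5)*(-107) = 3 - 208/5*(-107) = 3 + 22256/5 = 22271/5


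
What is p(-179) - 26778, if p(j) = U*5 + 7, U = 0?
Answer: -26771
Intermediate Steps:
p(j) = 7 (p(j) = 0*5 + 7 = 0 + 7 = 7)
p(-179) - 26778 = 7 - 26778 = -26771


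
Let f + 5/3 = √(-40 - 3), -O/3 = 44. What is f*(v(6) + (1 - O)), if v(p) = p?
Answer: -695/3 + 139*I*√43 ≈ -231.67 + 911.48*I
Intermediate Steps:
O = -132 (O = -3*44 = -132)
f = -5/3 + I*√43 (f = -5/3 + √(-40 - 3) = -5/3 + √(-43) = -5/3 + I*√43 ≈ -1.6667 + 6.5574*I)
f*(v(6) + (1 - O)) = (-5/3 + I*√43)*(6 + (1 - 1*(-132))) = (-5/3 + I*√43)*(6 + (1 + 132)) = (-5/3 + I*√43)*(6 + 133) = (-5/3 + I*√43)*139 = -695/3 + 139*I*√43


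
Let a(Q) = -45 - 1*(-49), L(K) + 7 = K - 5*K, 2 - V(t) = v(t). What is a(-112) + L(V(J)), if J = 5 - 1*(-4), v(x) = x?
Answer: 25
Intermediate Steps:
J = 9 (J = 5 + 4 = 9)
V(t) = 2 - t
L(K) = -7 - 4*K (L(K) = -7 + (K - 5*K) = -7 - 4*K)
a(Q) = 4 (a(Q) = -45 + 49 = 4)
a(-112) + L(V(J)) = 4 + (-7 - 4*(2 - 1*9)) = 4 + (-7 - 4*(2 - 9)) = 4 + (-7 - 4*(-7)) = 4 + (-7 + 28) = 4 + 21 = 25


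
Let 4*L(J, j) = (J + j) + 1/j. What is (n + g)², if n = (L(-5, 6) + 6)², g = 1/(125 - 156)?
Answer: 498796125025/318836736 ≈ 1564.4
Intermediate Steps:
L(J, j) = J/4 + j/4 + 1/(4*j) (L(J, j) = ((J + j) + 1/j)/4 = (J + j + 1/j)/4 = J/4 + j/4 + 1/(4*j))
g = -1/31 (g = 1/(-31) = -1/31 ≈ -0.032258)
n = 22801/576 (n = ((¼)*(1 + 6*(-5 + 6))/6 + 6)² = ((¼)*(⅙)*(1 + 6*1) + 6)² = ((¼)*(⅙)*(1 + 6) + 6)² = ((¼)*(⅙)*7 + 6)² = (7/24 + 6)² = (151/24)² = 22801/576 ≈ 39.585)
(n + g)² = (22801/576 - 1/31)² = (706255/17856)² = 498796125025/318836736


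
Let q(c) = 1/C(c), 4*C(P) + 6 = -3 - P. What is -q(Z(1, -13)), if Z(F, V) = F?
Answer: ⅖ ≈ 0.40000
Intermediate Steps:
C(P) = -9/4 - P/4 (C(P) = -3/2 + (-3 - P)/4 = -3/2 + (-¾ - P/4) = -9/4 - P/4)
q(c) = 1/(-9/4 - c/4)
-q(Z(1, -13)) = -(-4)/(9 + 1) = -(-4)/10 = -1*(-⅖) = ⅖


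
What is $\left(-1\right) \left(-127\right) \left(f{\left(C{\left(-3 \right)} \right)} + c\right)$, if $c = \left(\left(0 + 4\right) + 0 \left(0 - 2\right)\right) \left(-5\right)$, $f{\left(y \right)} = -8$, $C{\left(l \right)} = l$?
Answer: $-3556$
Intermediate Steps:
$c = -20$ ($c = \left(4 + 0 \left(-2\right)\right) \left(-5\right) = \left(4 + 0\right) \left(-5\right) = 4 \left(-5\right) = -20$)
$\left(-1\right) \left(-127\right) \left(f{\left(C{\left(-3 \right)} \right)} + c\right) = \left(-1\right) \left(-127\right) \left(-8 - 20\right) = 127 \left(-28\right) = -3556$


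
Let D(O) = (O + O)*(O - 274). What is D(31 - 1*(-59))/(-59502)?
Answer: 5520/9917 ≈ 0.55662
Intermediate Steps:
D(O) = 2*O*(-274 + O) (D(O) = (2*O)*(-274 + O) = 2*O*(-274 + O))
D(31 - 1*(-59))/(-59502) = (2*(31 - 1*(-59))*(-274 + (31 - 1*(-59))))/(-59502) = (2*(31 + 59)*(-274 + (31 + 59)))*(-1/59502) = (2*90*(-274 + 90))*(-1/59502) = (2*90*(-184))*(-1/59502) = -33120*(-1/59502) = 5520/9917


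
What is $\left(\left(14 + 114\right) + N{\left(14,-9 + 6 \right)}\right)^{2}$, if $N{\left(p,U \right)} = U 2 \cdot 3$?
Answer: $12100$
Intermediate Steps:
$N{\left(p,U \right)} = 6 U$ ($N{\left(p,U \right)} = 2 U 3 = 6 U$)
$\left(\left(14 + 114\right) + N{\left(14,-9 + 6 \right)}\right)^{2} = \left(\left(14 + 114\right) + 6 \left(-9 + 6\right)\right)^{2} = \left(128 + 6 \left(-3\right)\right)^{2} = \left(128 - 18\right)^{2} = 110^{2} = 12100$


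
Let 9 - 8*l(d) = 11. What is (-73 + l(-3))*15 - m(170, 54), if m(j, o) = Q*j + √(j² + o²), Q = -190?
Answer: 124805/4 - 2*√7954 ≈ 31023.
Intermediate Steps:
l(d) = -¼ (l(d) = 9/8 - ⅛*11 = 9/8 - 11/8 = -¼)
m(j, o) = √(j² + o²) - 190*j (m(j, o) = -190*j + √(j² + o²) = √(j² + o²) - 190*j)
(-73 + l(-3))*15 - m(170, 54) = (-73 - ¼)*15 - (√(170² + 54²) - 190*170) = -293/4*15 - (√(28900 + 2916) - 32300) = -4395/4 - (√31816 - 32300) = -4395/4 - (2*√7954 - 32300) = -4395/4 - (-32300 + 2*√7954) = -4395/4 + (32300 - 2*√7954) = 124805/4 - 2*√7954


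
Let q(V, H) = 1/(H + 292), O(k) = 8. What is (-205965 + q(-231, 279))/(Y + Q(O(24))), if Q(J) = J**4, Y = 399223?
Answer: -117606014/230295149 ≈ -0.51068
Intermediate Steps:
q(V, H) = 1/(292 + H)
(-205965 + q(-231, 279))/(Y + Q(O(24))) = (-205965 + 1/(292 + 279))/(399223 + 8**4) = (-205965 + 1/571)/(399223 + 4096) = (-205965 + 1/571)/403319 = -117606014/571*1/403319 = -117606014/230295149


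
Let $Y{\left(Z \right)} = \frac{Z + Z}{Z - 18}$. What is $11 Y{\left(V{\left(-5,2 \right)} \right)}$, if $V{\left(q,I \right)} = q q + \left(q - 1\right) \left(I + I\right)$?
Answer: $- \frac{22}{17} \approx -1.2941$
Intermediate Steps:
$V{\left(q,I \right)} = q^{2} + 2 I \left(-1 + q\right)$ ($V{\left(q,I \right)} = q^{2} + \left(-1 + q\right) 2 I = q^{2} + 2 I \left(-1 + q\right)$)
$Y{\left(Z \right)} = \frac{2 Z}{-18 + Z}$
$11 Y{\left(V{\left(-5,2 \right)} \right)} = 11 \frac{2 \left(\left(-5\right)^{2} - 4 + 2 \cdot 2 \left(-5\right)\right)}{-18 + \left(\left(-5\right)^{2} - 4 + 2 \cdot 2 \left(-5\right)\right)} = 11 \frac{2 \left(25 - 4 - 20\right)}{-18 - -1} = 11 \cdot 2 \cdot 1 \frac{1}{-18 + 1} = 11 \cdot 2 \cdot 1 \frac{1}{-17} = 11 \cdot 2 \cdot 1 \left(- \frac{1}{17}\right) = 11 \left(- \frac{2}{17}\right) = - \frac{22}{17}$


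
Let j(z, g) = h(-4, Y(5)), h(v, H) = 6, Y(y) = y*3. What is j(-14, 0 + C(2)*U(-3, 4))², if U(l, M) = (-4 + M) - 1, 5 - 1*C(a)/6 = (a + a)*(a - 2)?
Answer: 36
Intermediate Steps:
Y(y) = 3*y
C(a) = 30 - 12*a*(-2 + a) (C(a) = 30 - 6*(a + a)*(a - 2) = 30 - 6*2*a*(-2 + a) = 30 - 12*a*(-2 + a))
U(l, M) = -5 + M
j(z, g) = 6
j(-14, 0 + C(2)*U(-3, 4))² = 6² = 36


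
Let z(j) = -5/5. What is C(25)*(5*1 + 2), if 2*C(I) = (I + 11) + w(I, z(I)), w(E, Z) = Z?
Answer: 245/2 ≈ 122.50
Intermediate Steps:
z(j) = -1 (z(j) = -5*⅕ = -1)
C(I) = 5 + I/2 (C(I) = ((I + 11) - 1)/2 = ((11 + I) - 1)/2 = (10 + I)/2 = 5 + I/2)
C(25)*(5*1 + 2) = (5 + (½)*25)*(5*1 + 2) = (5 + 25/2)*(5 + 2) = (35/2)*7 = 245/2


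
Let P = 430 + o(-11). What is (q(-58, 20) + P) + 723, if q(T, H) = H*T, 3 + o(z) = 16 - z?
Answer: 17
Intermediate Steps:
o(z) = 13 - z (o(z) = -3 + (16 - z) = 13 - z)
P = 454 (P = 430 + (13 - 1*(-11)) = 430 + (13 + 11) = 430 + 24 = 454)
(q(-58, 20) + P) + 723 = (20*(-58) + 454) + 723 = (-1160 + 454) + 723 = -706 + 723 = 17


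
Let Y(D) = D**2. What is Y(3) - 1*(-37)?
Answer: 46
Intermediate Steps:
Y(3) - 1*(-37) = 3**2 - 1*(-37) = 9 + 37 = 46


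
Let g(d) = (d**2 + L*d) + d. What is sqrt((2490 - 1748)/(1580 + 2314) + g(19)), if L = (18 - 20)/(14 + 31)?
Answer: sqrt(35950715735)/9735 ≈ 19.477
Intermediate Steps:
L = -2/45 ≈ -0.044444
g(d) = d**2 + 43*d/45 (g(d) = (d**2 - 2*d/45) + d = d**2 + 43*d/45)
sqrt((2490 - 1748)/(1580 + 2314) + g(19)) = sqrt((2490 - 1748)/(1580 + 2314) + (1/45)*19*(43 + 45*19)) = sqrt(742/3894 + (1/45)*19*(43 + 855)) = sqrt(742*(1/3894) + (1/45)*19*898) = sqrt(371/1947 + 17062/45) = sqrt(11078803/29205) = sqrt(35950715735)/9735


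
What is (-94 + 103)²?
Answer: 81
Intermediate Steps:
(-94 + 103)² = 9² = 81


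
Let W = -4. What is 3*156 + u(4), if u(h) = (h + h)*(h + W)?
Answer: 468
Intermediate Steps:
u(h) = 2*h*(-4 + h) (u(h) = (h + h)*(h - 4) = (2*h)*(-4 + h) = 2*h*(-4 + h))
3*156 + u(4) = 3*156 + 2*4*(-4 + 4) = 468 + 2*4*0 = 468 + 0 = 468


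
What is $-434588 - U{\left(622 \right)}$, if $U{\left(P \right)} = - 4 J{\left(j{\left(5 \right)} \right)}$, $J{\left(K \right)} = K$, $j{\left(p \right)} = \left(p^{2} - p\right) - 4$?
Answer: $-434524$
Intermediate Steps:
$j{\left(p \right)} = -4 + p^{2} - p$
$U{\left(P \right)} = -64$ ($U{\left(P \right)} = - 4 \left(-4 + 5^{2} - 5\right) = - 4 \left(-4 + 25 - 5\right) = \left(-4\right) 16 = -64$)
$-434588 - U{\left(622 \right)} = -434588 - -64 = -434588 + 64 = -434524$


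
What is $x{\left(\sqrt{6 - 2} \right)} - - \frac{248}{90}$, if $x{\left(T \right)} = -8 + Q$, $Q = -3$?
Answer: $- \frac{371}{45} \approx -8.2444$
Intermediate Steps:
$x{\left(T \right)} = -11$ ($x{\left(T \right)} = -8 - 3 = -11$)
$x{\left(\sqrt{6 - 2} \right)} - - \frac{248}{90} = -11 - - \frac{248}{90} = -11 - \left(-248\right) \frac{1}{90} = -11 - - \frac{124}{45} = -11 + \frac{124}{45} = - \frac{371}{45}$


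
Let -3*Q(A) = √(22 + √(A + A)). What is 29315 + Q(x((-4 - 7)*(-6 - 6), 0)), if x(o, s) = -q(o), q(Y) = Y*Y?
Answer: 29315 - √(22 + 132*I*√2)/3 ≈ 29312.0 - 3.0365*I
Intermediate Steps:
q(Y) = Y²
x(o, s) = -o²
Q(A) = -√(22 + √2*√A)/3 (Q(A) = -√(22 + √(A + A))/3 = -√(22 + √(2*A))/3 = -√(22 + √2*√A)/3)
29315 + Q(x((-4 - 7)*(-6 - 6), 0)) = 29315 - √(22 + √2*√(-((-4 - 7)*(-6 - 6))²))/3 = 29315 - √(22 + √2*√(-(-11*(-12))²))/3 = 29315 - √(22 + √2*√(-1*132²))/3 = 29315 - √(22 + √2*√(-1*17424))/3 = 29315 - √(22 + √2*√(-17424))/3 = 29315 - √(22 + √2*(132*I))/3 = 29315 - √(22 + 132*I*√2)/3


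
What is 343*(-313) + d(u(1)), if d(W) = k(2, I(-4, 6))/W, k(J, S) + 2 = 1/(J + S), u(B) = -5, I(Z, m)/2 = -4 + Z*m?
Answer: -28986821/270 ≈ -1.0736e+5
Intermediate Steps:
I(Z, m) = -8 + 2*Z*m (I(Z, m) = 2*(-4 + Z*m) = -8 + 2*Z*m)
k(J, S) = -2 + 1/(J + S)
d(W) = -109/(54*W) (d(W) = ((1 - 2*2 - 2*(-8 + 2*(-4)*6))/(2 + (-8 + 2*(-4)*6)))/W = ((1 - 4 - 2*(-8 - 48))/(2 + (-8 - 48)))/W = ((1 - 4 - 2*(-56))/(2 - 56))/W = ((1 - 4 + 112)/(-54))/W = (-1/54*109)/W = -109/(54*W))
343*(-313) + d(u(1)) = 343*(-313) - 109/54/(-5) = -107359 - 109/54*(-⅕) = -107359 + 109/270 = -28986821/270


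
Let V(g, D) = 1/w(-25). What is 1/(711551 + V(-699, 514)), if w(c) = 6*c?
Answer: 150/106732649 ≈ 1.4054e-6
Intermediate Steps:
V(g, D) = -1/150 (V(g, D) = 1/(6*(-25)) = 1/(-150) = -1/150)
1/(711551 + V(-699, 514)) = 1/(711551 - 1/150) = 1/(106732649/150) = 150/106732649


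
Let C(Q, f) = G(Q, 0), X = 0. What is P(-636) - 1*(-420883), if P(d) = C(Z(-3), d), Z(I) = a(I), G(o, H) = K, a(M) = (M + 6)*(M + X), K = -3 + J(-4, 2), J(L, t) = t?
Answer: 420882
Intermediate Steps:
K = -1 (K = -3 + 2 = -1)
a(M) = M*(6 + M) (a(M) = (M + 6)*(M + 0) = (6 + M)*M = M*(6 + M))
G(o, H) = -1
Z(I) = I*(6 + I)
C(Q, f) = -1
P(d) = -1
P(-636) - 1*(-420883) = -1 - 1*(-420883) = -1 + 420883 = 420882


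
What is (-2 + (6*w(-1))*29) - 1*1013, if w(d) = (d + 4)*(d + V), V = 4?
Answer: 551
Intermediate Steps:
w(d) = (4 + d)**2 (w(d) = (d + 4)*(d + 4) = (4 + d)*(4 + d) = (4 + d)**2)
(-2 + (6*w(-1))*29) - 1*1013 = (-2 + (6*(16 + (-1)**2 + 8*(-1)))*29) - 1*1013 = (-2 + (6*(16 + 1 - 8))*29) - 1013 = (-2 + (6*9)*29) - 1013 = (-2 + 54*29) - 1013 = (-2 + 1566) - 1013 = 1564 - 1013 = 551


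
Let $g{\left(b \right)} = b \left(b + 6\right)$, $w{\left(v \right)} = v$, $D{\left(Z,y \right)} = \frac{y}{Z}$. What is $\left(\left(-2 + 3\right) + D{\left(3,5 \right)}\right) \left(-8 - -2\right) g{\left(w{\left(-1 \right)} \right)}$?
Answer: $80$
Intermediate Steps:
$g{\left(b \right)} = b \left(6 + b\right)$
$\left(\left(-2 + 3\right) + D{\left(3,5 \right)}\right) \left(-8 - -2\right) g{\left(w{\left(-1 \right)} \right)} = \left(\left(-2 + 3\right) + \frac{5}{3}\right) \left(-8 - -2\right) \left(- (6 - 1)\right) = \left(1 + 5 \cdot \frac{1}{3}\right) \left(-8 + 2\right) \left(\left(-1\right) 5\right) = \left(1 + \frac{5}{3}\right) \left(-6\right) \left(-5\right) = \frac{8}{3} \left(-6\right) \left(-5\right) = \left(-16\right) \left(-5\right) = 80$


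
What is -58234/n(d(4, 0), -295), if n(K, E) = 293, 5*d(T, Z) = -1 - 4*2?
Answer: -58234/293 ≈ -198.75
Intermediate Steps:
d(T, Z) = -9/5 (d(T, Z) = (-1 - 4*2)/5 = (-1 - 8)/5 = (⅕)*(-9) = -9/5)
-58234/n(d(4, 0), -295) = -58234/293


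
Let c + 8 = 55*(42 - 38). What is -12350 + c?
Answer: -12138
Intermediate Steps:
c = 212 (c = -8 + 55*(42 - 38) = -8 + 55*4 = -8 + 220 = 212)
-12350 + c = -12350 + 212 = -12138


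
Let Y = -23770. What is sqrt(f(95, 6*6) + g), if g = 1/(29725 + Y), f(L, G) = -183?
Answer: 2*I*sqrt(1622386155)/5955 ≈ 13.528*I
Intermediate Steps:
g = 1/5955 (g = 1/(29725 - 23770) = 1/5955 ≈ 0.00016793)
sqrt(f(95, 6*6) + g) = sqrt(-183 + 1/5955) = sqrt(-1089764/5955) = 2*I*sqrt(1622386155)/5955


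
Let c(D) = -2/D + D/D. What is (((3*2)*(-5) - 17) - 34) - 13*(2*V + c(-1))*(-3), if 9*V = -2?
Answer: 56/3 ≈ 18.667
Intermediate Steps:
V = -2/9 (V = (⅑)*(-2) = -2/9 ≈ -0.22222)
c(D) = 1 - 2/D (c(D) = -2/D + 1 = 1 - 2/D)
(((3*2)*(-5) - 17) - 34) - 13*(2*V + c(-1))*(-3) = (((3*2)*(-5) - 17) - 34) - 13*(2*(-2/9) + (-2 - 1)/(-1))*(-3) = ((6*(-5) - 17) - 34) - 13*(-4/9 - 1*(-3))*(-3) = ((-30 - 17) - 34) - 13*(-4/9 + 3)*(-3) = (-47 - 34) - 299*(-3)/9 = -81 - 13*(-23/3) = -81 + 299/3 = 56/3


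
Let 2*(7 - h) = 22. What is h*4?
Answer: -16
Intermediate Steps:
h = -4 (h = 7 - ½*22 = 7 - 11 = -4)
h*4 = -4*4 = -16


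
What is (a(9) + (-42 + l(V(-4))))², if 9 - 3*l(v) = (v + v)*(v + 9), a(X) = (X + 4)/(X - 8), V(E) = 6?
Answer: 7396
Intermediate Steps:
a(X) = (4 + X)/(-8 + X)
l(v) = 3 - 2*v*(9 + v)/3 (l(v) = 3 - (v + v)*(v + 9)/3 = 3 - 2*v*(9 + v)/3)
(a(9) + (-42 + l(V(-4))))² = ((4 + 9)/(-8 + 9) + (-42 + (3 - 6*6 - ⅔*6²)))² = (13/1 + (-42 + (3 - 36 - ⅔*36)))² = (1*13 + (-42 + (3 - 36 - 24)))² = (13 + (-42 - 57))² = (13 - 99)² = (-86)² = 7396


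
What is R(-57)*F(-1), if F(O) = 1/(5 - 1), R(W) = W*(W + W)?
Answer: 3249/2 ≈ 1624.5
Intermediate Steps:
R(W) = 2*W² (R(W) = W*(2*W) = 2*W²)
F(O) = ¼ (F(O) = 1/4 = ¼)
R(-57)*F(-1) = (2*(-57)²)*(¼) = (2*3249)*(¼) = 6498*(¼) = 3249/2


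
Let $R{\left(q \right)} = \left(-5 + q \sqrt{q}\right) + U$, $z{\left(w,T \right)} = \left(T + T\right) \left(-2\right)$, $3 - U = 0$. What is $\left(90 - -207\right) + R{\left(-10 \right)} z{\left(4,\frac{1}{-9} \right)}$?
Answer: $\frac{2665}{9} - \frac{40 i \sqrt{10}}{9} \approx 296.11 - 14.055 i$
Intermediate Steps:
$U = 3$ ($U = 3 - 0 = 3 + 0 = 3$)
$z{\left(w,T \right)} = - 4 T$ ($z{\left(w,T \right)} = 2 T \left(-2\right) = - 4 T$)
$R{\left(q \right)} = -2 + q^{\frac{3}{2}}$ ($R{\left(q \right)} = \left(-5 + q \sqrt{q}\right) + 3 = \left(-5 + q^{\frac{3}{2}}\right) + 3 = -2 + q^{\frac{3}{2}}$)
$\left(90 - -207\right) + R{\left(-10 \right)} z{\left(4,\frac{1}{-9} \right)} = \left(90 - -207\right) + \left(-2 + \left(-10\right)^{\frac{3}{2}}\right) \left(- \frac{4}{-9}\right) = \left(90 + 207\right) + \left(-2 - 10 i \sqrt{10}\right) \left(\left(-4\right) \left(- \frac{1}{9}\right)\right) = 297 + \left(-2 - 10 i \sqrt{10}\right) \frac{4}{9} = 297 - \left(\frac{8}{9} + \frac{40 i \sqrt{10}}{9}\right) = \frac{2665}{9} - \frac{40 i \sqrt{10}}{9}$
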